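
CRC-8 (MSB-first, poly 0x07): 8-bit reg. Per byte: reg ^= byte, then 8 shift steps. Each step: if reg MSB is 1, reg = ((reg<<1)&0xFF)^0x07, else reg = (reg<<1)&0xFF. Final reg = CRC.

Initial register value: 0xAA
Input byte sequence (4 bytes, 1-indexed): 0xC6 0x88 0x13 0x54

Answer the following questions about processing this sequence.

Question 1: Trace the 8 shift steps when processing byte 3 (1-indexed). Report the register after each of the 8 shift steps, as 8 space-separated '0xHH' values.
Answer: 0x51 0xA2 0x43 0x86 0x0B 0x16 0x2C 0x58

Derivation:
After byte 1 (0xC6): reg=0x03
After byte 2 (0x88): reg=0xB8
Register before byte 3: 0xB8
After XOR with byte 0x13: 0xAB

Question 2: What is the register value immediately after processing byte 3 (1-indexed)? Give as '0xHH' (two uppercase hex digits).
After byte 1 (0xC6): reg=0x03
After byte 2 (0x88): reg=0xB8
After byte 3 (0x13): reg=0x58

Answer: 0x58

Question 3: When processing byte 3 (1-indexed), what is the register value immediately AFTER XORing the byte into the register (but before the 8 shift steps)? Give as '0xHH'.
Answer: 0xAB

Derivation:
Register before byte 3: 0xB8
Byte 3: 0x13
0xB8 XOR 0x13 = 0xAB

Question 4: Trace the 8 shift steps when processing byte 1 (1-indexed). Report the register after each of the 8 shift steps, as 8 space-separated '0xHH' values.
Register before byte 1: 0xAA
After XOR with byte 0xC6: 0x6C

Answer: 0xD8 0xB7 0x69 0xD2 0xA3 0x41 0x82 0x03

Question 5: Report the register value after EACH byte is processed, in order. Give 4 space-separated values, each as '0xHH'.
0x03 0xB8 0x58 0x24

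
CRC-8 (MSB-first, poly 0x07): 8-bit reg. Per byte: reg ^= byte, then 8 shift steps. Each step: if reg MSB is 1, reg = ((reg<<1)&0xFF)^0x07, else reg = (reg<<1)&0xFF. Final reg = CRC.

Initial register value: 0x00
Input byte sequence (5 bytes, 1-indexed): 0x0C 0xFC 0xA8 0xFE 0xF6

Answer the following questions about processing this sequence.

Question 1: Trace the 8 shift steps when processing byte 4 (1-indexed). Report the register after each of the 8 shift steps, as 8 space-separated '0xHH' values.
Answer: 0x7D 0xFA 0xF3 0xE1 0xC5 0x8D 0x1D 0x3A

Derivation:
After byte 1 (0x0C): reg=0x24
After byte 2 (0xFC): reg=0x06
After byte 3 (0xA8): reg=0x43
Register before byte 4: 0x43
After XOR with byte 0xFE: 0xBD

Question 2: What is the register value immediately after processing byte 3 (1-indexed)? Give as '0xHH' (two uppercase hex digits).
After byte 1 (0x0C): reg=0x24
After byte 2 (0xFC): reg=0x06
After byte 3 (0xA8): reg=0x43

Answer: 0x43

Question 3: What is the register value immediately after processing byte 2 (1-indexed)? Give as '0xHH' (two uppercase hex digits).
Answer: 0x06

Derivation:
After byte 1 (0x0C): reg=0x24
After byte 2 (0xFC): reg=0x06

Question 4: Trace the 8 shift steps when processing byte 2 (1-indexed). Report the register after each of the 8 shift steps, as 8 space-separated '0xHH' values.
After byte 1 (0x0C): reg=0x24
Register before byte 2: 0x24
After XOR with byte 0xFC: 0xD8

Answer: 0xB7 0x69 0xD2 0xA3 0x41 0x82 0x03 0x06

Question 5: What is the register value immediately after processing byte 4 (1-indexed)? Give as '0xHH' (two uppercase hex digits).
Answer: 0x3A

Derivation:
After byte 1 (0x0C): reg=0x24
After byte 2 (0xFC): reg=0x06
After byte 3 (0xA8): reg=0x43
After byte 4 (0xFE): reg=0x3A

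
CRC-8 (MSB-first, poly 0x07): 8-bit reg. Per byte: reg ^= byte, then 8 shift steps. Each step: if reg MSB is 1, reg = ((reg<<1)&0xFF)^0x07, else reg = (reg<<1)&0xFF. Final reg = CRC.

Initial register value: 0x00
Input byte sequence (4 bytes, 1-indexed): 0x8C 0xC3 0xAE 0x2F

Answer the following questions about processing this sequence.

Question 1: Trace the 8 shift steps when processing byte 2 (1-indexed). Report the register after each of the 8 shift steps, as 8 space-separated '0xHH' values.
After byte 1 (0x8C): reg=0xAD
Register before byte 2: 0xAD
After XOR with byte 0xC3: 0x6E

Answer: 0xDC 0xBF 0x79 0xF2 0xE3 0xC1 0x85 0x0D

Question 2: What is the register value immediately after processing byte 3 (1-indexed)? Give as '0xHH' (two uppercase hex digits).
Answer: 0x60

Derivation:
After byte 1 (0x8C): reg=0xAD
After byte 2 (0xC3): reg=0x0D
After byte 3 (0xAE): reg=0x60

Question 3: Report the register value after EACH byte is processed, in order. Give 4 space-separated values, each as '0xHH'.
0xAD 0x0D 0x60 0xEA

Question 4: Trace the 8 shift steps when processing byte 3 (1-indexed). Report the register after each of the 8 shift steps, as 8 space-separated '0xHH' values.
Answer: 0x41 0x82 0x03 0x06 0x0C 0x18 0x30 0x60

Derivation:
After byte 1 (0x8C): reg=0xAD
After byte 2 (0xC3): reg=0x0D
Register before byte 3: 0x0D
After XOR with byte 0xAE: 0xA3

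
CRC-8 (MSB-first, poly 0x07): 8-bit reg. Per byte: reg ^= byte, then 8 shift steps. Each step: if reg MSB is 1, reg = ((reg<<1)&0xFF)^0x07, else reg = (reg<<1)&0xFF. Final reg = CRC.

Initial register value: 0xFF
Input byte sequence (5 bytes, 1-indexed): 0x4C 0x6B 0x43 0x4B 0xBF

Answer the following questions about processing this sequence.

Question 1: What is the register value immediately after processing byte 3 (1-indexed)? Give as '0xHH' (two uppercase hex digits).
After byte 1 (0x4C): reg=0x10
After byte 2 (0x6B): reg=0x66
After byte 3 (0x43): reg=0xFB

Answer: 0xFB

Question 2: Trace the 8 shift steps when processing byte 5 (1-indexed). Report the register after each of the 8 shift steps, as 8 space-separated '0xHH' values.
Answer: 0x4B 0x96 0x2B 0x56 0xAC 0x5F 0xBE 0x7B

Derivation:
After byte 1 (0x4C): reg=0x10
After byte 2 (0x6B): reg=0x66
After byte 3 (0x43): reg=0xFB
After byte 4 (0x4B): reg=0x19
Register before byte 5: 0x19
After XOR with byte 0xBF: 0xA6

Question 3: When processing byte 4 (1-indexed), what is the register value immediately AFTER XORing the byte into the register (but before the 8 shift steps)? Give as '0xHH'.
Register before byte 4: 0xFB
Byte 4: 0x4B
0xFB XOR 0x4B = 0xB0

Answer: 0xB0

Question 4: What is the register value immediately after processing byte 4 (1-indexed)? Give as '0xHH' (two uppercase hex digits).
Answer: 0x19

Derivation:
After byte 1 (0x4C): reg=0x10
After byte 2 (0x6B): reg=0x66
After byte 3 (0x43): reg=0xFB
After byte 4 (0x4B): reg=0x19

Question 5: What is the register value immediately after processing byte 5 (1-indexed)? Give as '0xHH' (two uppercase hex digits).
Answer: 0x7B

Derivation:
After byte 1 (0x4C): reg=0x10
After byte 2 (0x6B): reg=0x66
After byte 3 (0x43): reg=0xFB
After byte 4 (0x4B): reg=0x19
After byte 5 (0xBF): reg=0x7B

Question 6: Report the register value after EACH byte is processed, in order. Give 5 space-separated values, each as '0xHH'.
0x10 0x66 0xFB 0x19 0x7B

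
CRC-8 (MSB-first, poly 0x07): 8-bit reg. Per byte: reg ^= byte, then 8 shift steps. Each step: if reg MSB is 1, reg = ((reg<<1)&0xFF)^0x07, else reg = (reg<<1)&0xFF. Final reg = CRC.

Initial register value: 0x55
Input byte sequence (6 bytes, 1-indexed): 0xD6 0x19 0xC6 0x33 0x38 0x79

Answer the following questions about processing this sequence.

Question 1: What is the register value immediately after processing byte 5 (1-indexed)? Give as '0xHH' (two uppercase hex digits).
Answer: 0x6E

Derivation:
After byte 1 (0xD6): reg=0x80
After byte 2 (0x19): reg=0xC6
After byte 3 (0xC6): reg=0x00
After byte 4 (0x33): reg=0x99
After byte 5 (0x38): reg=0x6E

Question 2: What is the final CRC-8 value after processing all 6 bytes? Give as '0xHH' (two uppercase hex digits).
Answer: 0x65

Derivation:
After byte 1 (0xD6): reg=0x80
After byte 2 (0x19): reg=0xC6
After byte 3 (0xC6): reg=0x00
After byte 4 (0x33): reg=0x99
After byte 5 (0x38): reg=0x6E
After byte 6 (0x79): reg=0x65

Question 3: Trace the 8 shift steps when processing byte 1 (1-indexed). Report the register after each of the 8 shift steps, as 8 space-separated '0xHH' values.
Answer: 0x01 0x02 0x04 0x08 0x10 0x20 0x40 0x80

Derivation:
Register before byte 1: 0x55
After XOR with byte 0xD6: 0x83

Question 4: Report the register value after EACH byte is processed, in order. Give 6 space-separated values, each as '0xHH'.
0x80 0xC6 0x00 0x99 0x6E 0x65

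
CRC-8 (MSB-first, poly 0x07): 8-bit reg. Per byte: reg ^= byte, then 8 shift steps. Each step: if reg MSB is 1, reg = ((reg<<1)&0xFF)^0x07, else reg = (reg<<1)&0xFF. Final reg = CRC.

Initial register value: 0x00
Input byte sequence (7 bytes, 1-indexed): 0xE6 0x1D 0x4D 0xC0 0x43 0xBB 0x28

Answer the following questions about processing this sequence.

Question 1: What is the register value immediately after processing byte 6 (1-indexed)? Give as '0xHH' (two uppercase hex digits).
Answer: 0x35

Derivation:
After byte 1 (0xE6): reg=0xBC
After byte 2 (0x1D): reg=0x6E
After byte 3 (0x4D): reg=0xE9
After byte 4 (0xC0): reg=0xDF
After byte 5 (0x43): reg=0xDD
After byte 6 (0xBB): reg=0x35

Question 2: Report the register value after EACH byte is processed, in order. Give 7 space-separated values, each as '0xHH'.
0xBC 0x6E 0xE9 0xDF 0xDD 0x35 0x53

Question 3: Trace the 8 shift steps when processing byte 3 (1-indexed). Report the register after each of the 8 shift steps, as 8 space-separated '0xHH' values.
After byte 1 (0xE6): reg=0xBC
After byte 2 (0x1D): reg=0x6E
Register before byte 3: 0x6E
After XOR with byte 0x4D: 0x23

Answer: 0x46 0x8C 0x1F 0x3E 0x7C 0xF8 0xF7 0xE9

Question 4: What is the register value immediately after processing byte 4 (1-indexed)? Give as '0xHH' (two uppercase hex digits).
Answer: 0xDF

Derivation:
After byte 1 (0xE6): reg=0xBC
After byte 2 (0x1D): reg=0x6E
After byte 3 (0x4D): reg=0xE9
After byte 4 (0xC0): reg=0xDF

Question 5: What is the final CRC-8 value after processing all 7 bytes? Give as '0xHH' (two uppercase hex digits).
After byte 1 (0xE6): reg=0xBC
After byte 2 (0x1D): reg=0x6E
After byte 3 (0x4D): reg=0xE9
After byte 4 (0xC0): reg=0xDF
After byte 5 (0x43): reg=0xDD
After byte 6 (0xBB): reg=0x35
After byte 7 (0x28): reg=0x53

Answer: 0x53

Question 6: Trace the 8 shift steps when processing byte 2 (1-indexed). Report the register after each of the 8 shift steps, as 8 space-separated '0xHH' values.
After byte 1 (0xE6): reg=0xBC
Register before byte 2: 0xBC
After XOR with byte 0x1D: 0xA1

Answer: 0x45 0x8A 0x13 0x26 0x4C 0x98 0x37 0x6E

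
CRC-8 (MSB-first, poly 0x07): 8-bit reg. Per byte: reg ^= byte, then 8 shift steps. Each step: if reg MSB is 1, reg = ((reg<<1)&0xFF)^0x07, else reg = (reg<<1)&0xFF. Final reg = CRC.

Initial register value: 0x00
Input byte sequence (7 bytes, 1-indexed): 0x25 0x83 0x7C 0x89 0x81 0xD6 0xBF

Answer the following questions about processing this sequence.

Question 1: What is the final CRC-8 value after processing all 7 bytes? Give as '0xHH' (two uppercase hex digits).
After byte 1 (0x25): reg=0xFB
After byte 2 (0x83): reg=0x6F
After byte 3 (0x7C): reg=0x79
After byte 4 (0x89): reg=0xDE
After byte 5 (0x81): reg=0x9A
After byte 6 (0xD6): reg=0xE3
After byte 7 (0xBF): reg=0x93

Answer: 0x93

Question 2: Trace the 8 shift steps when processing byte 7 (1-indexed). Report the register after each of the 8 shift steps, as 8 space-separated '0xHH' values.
After byte 1 (0x25): reg=0xFB
After byte 2 (0x83): reg=0x6F
After byte 3 (0x7C): reg=0x79
After byte 4 (0x89): reg=0xDE
After byte 5 (0x81): reg=0x9A
After byte 6 (0xD6): reg=0xE3
Register before byte 7: 0xE3
After XOR with byte 0xBF: 0x5C

Answer: 0xB8 0x77 0xEE 0xDB 0xB1 0x65 0xCA 0x93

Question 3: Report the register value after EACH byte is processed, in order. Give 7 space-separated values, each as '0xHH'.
0xFB 0x6F 0x79 0xDE 0x9A 0xE3 0x93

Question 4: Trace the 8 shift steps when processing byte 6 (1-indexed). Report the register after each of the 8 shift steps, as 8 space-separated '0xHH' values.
After byte 1 (0x25): reg=0xFB
After byte 2 (0x83): reg=0x6F
After byte 3 (0x7C): reg=0x79
After byte 4 (0x89): reg=0xDE
After byte 5 (0x81): reg=0x9A
Register before byte 6: 0x9A
After XOR with byte 0xD6: 0x4C

Answer: 0x98 0x37 0x6E 0xDC 0xBF 0x79 0xF2 0xE3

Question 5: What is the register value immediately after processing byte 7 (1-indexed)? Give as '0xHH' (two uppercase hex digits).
Answer: 0x93

Derivation:
After byte 1 (0x25): reg=0xFB
After byte 2 (0x83): reg=0x6F
After byte 3 (0x7C): reg=0x79
After byte 4 (0x89): reg=0xDE
After byte 5 (0x81): reg=0x9A
After byte 6 (0xD6): reg=0xE3
After byte 7 (0xBF): reg=0x93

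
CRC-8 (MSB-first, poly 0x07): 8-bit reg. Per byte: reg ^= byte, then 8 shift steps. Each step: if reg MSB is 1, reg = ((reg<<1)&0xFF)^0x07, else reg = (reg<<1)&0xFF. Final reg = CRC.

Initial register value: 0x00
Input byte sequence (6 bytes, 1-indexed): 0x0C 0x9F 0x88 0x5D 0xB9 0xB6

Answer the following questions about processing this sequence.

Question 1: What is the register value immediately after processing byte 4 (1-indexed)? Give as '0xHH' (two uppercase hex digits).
Answer: 0x8C

Derivation:
After byte 1 (0x0C): reg=0x24
After byte 2 (0x9F): reg=0x28
After byte 3 (0x88): reg=0x69
After byte 4 (0x5D): reg=0x8C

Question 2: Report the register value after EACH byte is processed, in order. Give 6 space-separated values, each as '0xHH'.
0x24 0x28 0x69 0x8C 0x8B 0xB3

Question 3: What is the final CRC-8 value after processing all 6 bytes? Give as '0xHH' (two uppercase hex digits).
After byte 1 (0x0C): reg=0x24
After byte 2 (0x9F): reg=0x28
After byte 3 (0x88): reg=0x69
After byte 4 (0x5D): reg=0x8C
After byte 5 (0xB9): reg=0x8B
After byte 6 (0xB6): reg=0xB3

Answer: 0xB3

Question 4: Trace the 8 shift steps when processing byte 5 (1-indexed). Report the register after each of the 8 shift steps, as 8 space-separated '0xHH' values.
After byte 1 (0x0C): reg=0x24
After byte 2 (0x9F): reg=0x28
After byte 3 (0x88): reg=0x69
After byte 4 (0x5D): reg=0x8C
Register before byte 5: 0x8C
After XOR with byte 0xB9: 0x35

Answer: 0x6A 0xD4 0xAF 0x59 0xB2 0x63 0xC6 0x8B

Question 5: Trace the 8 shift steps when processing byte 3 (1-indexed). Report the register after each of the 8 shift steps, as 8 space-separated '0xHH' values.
After byte 1 (0x0C): reg=0x24
After byte 2 (0x9F): reg=0x28
Register before byte 3: 0x28
After XOR with byte 0x88: 0xA0

Answer: 0x47 0x8E 0x1B 0x36 0x6C 0xD8 0xB7 0x69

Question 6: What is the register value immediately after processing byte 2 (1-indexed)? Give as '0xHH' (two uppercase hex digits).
After byte 1 (0x0C): reg=0x24
After byte 2 (0x9F): reg=0x28

Answer: 0x28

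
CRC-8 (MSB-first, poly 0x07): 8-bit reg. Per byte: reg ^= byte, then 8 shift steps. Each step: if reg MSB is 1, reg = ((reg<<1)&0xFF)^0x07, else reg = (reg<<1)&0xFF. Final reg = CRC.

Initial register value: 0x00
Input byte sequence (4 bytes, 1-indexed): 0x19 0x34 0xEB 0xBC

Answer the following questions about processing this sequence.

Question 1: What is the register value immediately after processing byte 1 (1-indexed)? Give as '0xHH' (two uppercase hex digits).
After byte 1 (0x19): reg=0x4F

Answer: 0x4F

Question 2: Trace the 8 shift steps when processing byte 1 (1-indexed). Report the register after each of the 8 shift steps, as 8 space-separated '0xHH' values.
Register before byte 1: 0x00
After XOR with byte 0x19: 0x19

Answer: 0x32 0x64 0xC8 0x97 0x29 0x52 0xA4 0x4F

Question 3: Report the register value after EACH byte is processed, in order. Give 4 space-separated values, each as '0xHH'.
0x4F 0x66 0xAA 0x62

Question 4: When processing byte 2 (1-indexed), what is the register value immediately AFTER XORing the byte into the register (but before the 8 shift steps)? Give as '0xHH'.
Register before byte 2: 0x4F
Byte 2: 0x34
0x4F XOR 0x34 = 0x7B

Answer: 0x7B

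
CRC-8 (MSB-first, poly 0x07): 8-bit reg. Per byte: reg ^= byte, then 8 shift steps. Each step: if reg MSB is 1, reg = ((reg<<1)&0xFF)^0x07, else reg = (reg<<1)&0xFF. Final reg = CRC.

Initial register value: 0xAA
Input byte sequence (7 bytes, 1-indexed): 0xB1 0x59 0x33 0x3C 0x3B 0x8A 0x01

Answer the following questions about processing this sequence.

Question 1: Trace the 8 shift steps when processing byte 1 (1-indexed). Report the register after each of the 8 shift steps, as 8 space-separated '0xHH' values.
Answer: 0x36 0x6C 0xD8 0xB7 0x69 0xD2 0xA3 0x41

Derivation:
Register before byte 1: 0xAA
After XOR with byte 0xB1: 0x1B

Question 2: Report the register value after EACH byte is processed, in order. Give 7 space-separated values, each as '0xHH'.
0x41 0x48 0x66 0x81 0x2F 0x72 0x5E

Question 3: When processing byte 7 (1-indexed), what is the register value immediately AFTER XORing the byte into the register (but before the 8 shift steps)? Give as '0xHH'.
Answer: 0x73

Derivation:
Register before byte 7: 0x72
Byte 7: 0x01
0x72 XOR 0x01 = 0x73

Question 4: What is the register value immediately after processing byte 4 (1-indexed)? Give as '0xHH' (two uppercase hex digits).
After byte 1 (0xB1): reg=0x41
After byte 2 (0x59): reg=0x48
After byte 3 (0x33): reg=0x66
After byte 4 (0x3C): reg=0x81

Answer: 0x81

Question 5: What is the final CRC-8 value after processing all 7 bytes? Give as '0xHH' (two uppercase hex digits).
Answer: 0x5E

Derivation:
After byte 1 (0xB1): reg=0x41
After byte 2 (0x59): reg=0x48
After byte 3 (0x33): reg=0x66
After byte 4 (0x3C): reg=0x81
After byte 5 (0x3B): reg=0x2F
After byte 6 (0x8A): reg=0x72
After byte 7 (0x01): reg=0x5E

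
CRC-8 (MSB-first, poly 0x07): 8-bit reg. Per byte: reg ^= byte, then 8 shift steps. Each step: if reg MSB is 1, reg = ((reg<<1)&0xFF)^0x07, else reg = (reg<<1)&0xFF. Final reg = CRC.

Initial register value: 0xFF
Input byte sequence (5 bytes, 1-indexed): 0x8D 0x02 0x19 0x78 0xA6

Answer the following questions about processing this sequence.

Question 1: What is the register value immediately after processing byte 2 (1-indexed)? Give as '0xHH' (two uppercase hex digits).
After byte 1 (0x8D): reg=0x59
After byte 2 (0x02): reg=0x86

Answer: 0x86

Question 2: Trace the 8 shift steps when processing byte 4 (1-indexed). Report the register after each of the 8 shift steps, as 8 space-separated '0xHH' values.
Answer: 0x5F 0xBE 0x7B 0xF6 0xEB 0xD1 0xA5 0x4D

Derivation:
After byte 1 (0x8D): reg=0x59
After byte 2 (0x02): reg=0x86
After byte 3 (0x19): reg=0xD4
Register before byte 4: 0xD4
After XOR with byte 0x78: 0xAC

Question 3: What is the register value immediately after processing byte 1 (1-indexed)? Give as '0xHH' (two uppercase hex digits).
After byte 1 (0x8D): reg=0x59

Answer: 0x59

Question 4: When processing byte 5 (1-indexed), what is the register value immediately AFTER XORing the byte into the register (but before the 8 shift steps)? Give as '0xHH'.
Register before byte 5: 0x4D
Byte 5: 0xA6
0x4D XOR 0xA6 = 0xEB

Answer: 0xEB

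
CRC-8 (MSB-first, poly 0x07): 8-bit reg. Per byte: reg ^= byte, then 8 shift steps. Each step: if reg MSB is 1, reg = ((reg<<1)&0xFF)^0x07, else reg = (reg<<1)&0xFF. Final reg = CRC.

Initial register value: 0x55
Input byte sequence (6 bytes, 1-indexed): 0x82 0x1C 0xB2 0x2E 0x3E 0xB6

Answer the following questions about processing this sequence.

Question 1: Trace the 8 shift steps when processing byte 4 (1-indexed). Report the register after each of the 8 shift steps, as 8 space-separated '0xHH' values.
Answer: 0x51 0xA2 0x43 0x86 0x0B 0x16 0x2C 0x58

Derivation:
After byte 1 (0x82): reg=0x2B
After byte 2 (0x1C): reg=0x85
After byte 3 (0xB2): reg=0x85
Register before byte 4: 0x85
After XOR with byte 0x2E: 0xAB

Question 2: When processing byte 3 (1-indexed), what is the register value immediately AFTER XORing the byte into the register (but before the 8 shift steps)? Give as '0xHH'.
Register before byte 3: 0x85
Byte 3: 0xB2
0x85 XOR 0xB2 = 0x37

Answer: 0x37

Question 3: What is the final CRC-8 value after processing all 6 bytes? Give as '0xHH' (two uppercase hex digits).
Answer: 0x80

Derivation:
After byte 1 (0x82): reg=0x2B
After byte 2 (0x1C): reg=0x85
After byte 3 (0xB2): reg=0x85
After byte 4 (0x2E): reg=0x58
After byte 5 (0x3E): reg=0x35
After byte 6 (0xB6): reg=0x80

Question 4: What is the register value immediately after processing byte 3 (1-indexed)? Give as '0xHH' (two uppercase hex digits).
Answer: 0x85

Derivation:
After byte 1 (0x82): reg=0x2B
After byte 2 (0x1C): reg=0x85
After byte 3 (0xB2): reg=0x85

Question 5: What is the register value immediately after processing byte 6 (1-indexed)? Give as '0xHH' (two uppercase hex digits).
Answer: 0x80

Derivation:
After byte 1 (0x82): reg=0x2B
After byte 2 (0x1C): reg=0x85
After byte 3 (0xB2): reg=0x85
After byte 4 (0x2E): reg=0x58
After byte 5 (0x3E): reg=0x35
After byte 6 (0xB6): reg=0x80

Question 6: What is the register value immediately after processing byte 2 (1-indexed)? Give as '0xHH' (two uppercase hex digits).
After byte 1 (0x82): reg=0x2B
After byte 2 (0x1C): reg=0x85

Answer: 0x85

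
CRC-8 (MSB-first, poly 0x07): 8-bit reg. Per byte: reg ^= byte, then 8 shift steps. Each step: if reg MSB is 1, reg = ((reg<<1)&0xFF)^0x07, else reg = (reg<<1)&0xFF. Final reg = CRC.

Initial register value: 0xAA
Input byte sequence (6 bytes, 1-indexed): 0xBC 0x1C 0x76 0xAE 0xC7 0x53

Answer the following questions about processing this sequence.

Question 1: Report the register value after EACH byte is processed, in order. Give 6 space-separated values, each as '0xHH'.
0x62 0x7D 0x31 0xD4 0x79 0xD6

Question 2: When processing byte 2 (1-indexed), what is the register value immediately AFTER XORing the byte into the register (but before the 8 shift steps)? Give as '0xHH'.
Answer: 0x7E

Derivation:
Register before byte 2: 0x62
Byte 2: 0x1C
0x62 XOR 0x1C = 0x7E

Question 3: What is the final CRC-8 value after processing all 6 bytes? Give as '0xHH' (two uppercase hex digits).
After byte 1 (0xBC): reg=0x62
After byte 2 (0x1C): reg=0x7D
After byte 3 (0x76): reg=0x31
After byte 4 (0xAE): reg=0xD4
After byte 5 (0xC7): reg=0x79
After byte 6 (0x53): reg=0xD6

Answer: 0xD6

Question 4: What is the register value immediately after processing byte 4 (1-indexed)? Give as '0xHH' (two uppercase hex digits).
After byte 1 (0xBC): reg=0x62
After byte 2 (0x1C): reg=0x7D
After byte 3 (0x76): reg=0x31
After byte 4 (0xAE): reg=0xD4

Answer: 0xD4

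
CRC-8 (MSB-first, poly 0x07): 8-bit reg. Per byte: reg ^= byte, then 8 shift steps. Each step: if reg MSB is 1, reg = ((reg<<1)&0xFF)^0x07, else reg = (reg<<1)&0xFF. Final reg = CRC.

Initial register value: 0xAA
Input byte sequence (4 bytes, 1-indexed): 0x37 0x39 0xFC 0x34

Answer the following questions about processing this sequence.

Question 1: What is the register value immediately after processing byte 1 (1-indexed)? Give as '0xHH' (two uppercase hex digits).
Answer: 0xDA

Derivation:
After byte 1 (0x37): reg=0xDA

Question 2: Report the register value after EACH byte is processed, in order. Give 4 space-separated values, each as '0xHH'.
0xDA 0xA7 0x86 0x17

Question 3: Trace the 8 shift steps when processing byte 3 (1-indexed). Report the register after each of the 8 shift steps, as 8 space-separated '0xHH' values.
After byte 1 (0x37): reg=0xDA
After byte 2 (0x39): reg=0xA7
Register before byte 3: 0xA7
After XOR with byte 0xFC: 0x5B

Answer: 0xB6 0x6B 0xD6 0xAB 0x51 0xA2 0x43 0x86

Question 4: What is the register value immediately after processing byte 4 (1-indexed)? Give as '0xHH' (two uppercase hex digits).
After byte 1 (0x37): reg=0xDA
After byte 2 (0x39): reg=0xA7
After byte 3 (0xFC): reg=0x86
After byte 4 (0x34): reg=0x17

Answer: 0x17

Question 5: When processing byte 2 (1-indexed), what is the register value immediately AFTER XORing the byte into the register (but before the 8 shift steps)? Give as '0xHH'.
Answer: 0xE3

Derivation:
Register before byte 2: 0xDA
Byte 2: 0x39
0xDA XOR 0x39 = 0xE3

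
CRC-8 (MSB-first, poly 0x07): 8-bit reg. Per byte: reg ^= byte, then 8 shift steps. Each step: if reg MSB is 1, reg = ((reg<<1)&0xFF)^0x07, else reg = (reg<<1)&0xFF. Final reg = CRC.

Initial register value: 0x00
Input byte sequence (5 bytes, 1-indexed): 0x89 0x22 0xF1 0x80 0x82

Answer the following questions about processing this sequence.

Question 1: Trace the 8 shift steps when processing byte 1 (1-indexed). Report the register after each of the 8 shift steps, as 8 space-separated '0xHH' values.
Register before byte 1: 0x00
After XOR with byte 0x89: 0x89

Answer: 0x15 0x2A 0x54 0xA8 0x57 0xAE 0x5B 0xB6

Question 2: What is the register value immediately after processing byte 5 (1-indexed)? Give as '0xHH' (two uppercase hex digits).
After byte 1 (0x89): reg=0xB6
After byte 2 (0x22): reg=0xE5
After byte 3 (0xF1): reg=0x6C
After byte 4 (0x80): reg=0x8A
After byte 5 (0x82): reg=0x38

Answer: 0x38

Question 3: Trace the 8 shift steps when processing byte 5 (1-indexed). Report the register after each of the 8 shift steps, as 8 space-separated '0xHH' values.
After byte 1 (0x89): reg=0xB6
After byte 2 (0x22): reg=0xE5
After byte 3 (0xF1): reg=0x6C
After byte 4 (0x80): reg=0x8A
Register before byte 5: 0x8A
After XOR with byte 0x82: 0x08

Answer: 0x10 0x20 0x40 0x80 0x07 0x0E 0x1C 0x38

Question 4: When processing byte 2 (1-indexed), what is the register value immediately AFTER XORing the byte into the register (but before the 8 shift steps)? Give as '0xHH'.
Answer: 0x94

Derivation:
Register before byte 2: 0xB6
Byte 2: 0x22
0xB6 XOR 0x22 = 0x94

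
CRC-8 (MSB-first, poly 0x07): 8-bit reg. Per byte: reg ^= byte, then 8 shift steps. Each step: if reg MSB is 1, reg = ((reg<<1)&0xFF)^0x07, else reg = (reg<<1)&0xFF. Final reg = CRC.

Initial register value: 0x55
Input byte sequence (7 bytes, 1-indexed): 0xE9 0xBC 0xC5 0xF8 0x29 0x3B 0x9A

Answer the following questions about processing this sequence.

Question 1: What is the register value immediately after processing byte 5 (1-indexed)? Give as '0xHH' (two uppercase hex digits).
After byte 1 (0xE9): reg=0x3D
After byte 2 (0xBC): reg=0x8E
After byte 3 (0xC5): reg=0xF6
After byte 4 (0xF8): reg=0x2A
After byte 5 (0x29): reg=0x09

Answer: 0x09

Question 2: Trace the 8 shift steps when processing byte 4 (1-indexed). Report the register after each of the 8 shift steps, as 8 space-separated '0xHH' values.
After byte 1 (0xE9): reg=0x3D
After byte 2 (0xBC): reg=0x8E
After byte 3 (0xC5): reg=0xF6
Register before byte 4: 0xF6
After XOR with byte 0xF8: 0x0E

Answer: 0x1C 0x38 0x70 0xE0 0xC7 0x89 0x15 0x2A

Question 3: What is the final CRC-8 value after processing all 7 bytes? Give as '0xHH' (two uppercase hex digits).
After byte 1 (0xE9): reg=0x3D
After byte 2 (0xBC): reg=0x8E
After byte 3 (0xC5): reg=0xF6
After byte 4 (0xF8): reg=0x2A
After byte 5 (0x29): reg=0x09
After byte 6 (0x3B): reg=0x9E
After byte 7 (0x9A): reg=0x1C

Answer: 0x1C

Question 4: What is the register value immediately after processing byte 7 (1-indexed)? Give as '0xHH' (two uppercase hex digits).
After byte 1 (0xE9): reg=0x3D
After byte 2 (0xBC): reg=0x8E
After byte 3 (0xC5): reg=0xF6
After byte 4 (0xF8): reg=0x2A
After byte 5 (0x29): reg=0x09
After byte 6 (0x3B): reg=0x9E
After byte 7 (0x9A): reg=0x1C

Answer: 0x1C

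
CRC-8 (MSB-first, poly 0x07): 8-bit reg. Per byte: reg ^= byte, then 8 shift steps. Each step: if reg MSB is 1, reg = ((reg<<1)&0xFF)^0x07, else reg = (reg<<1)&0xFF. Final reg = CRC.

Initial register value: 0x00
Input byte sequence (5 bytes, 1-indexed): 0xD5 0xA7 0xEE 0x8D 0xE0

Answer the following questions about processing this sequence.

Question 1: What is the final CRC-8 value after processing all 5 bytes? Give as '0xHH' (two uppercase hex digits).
Answer: 0x0E

Derivation:
After byte 1 (0xD5): reg=0x25
After byte 2 (0xA7): reg=0x87
After byte 3 (0xEE): reg=0x18
After byte 4 (0x8D): reg=0xE2
After byte 5 (0xE0): reg=0x0E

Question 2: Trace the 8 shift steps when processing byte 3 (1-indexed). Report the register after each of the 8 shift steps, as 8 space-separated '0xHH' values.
Answer: 0xD2 0xA3 0x41 0x82 0x03 0x06 0x0C 0x18

Derivation:
After byte 1 (0xD5): reg=0x25
After byte 2 (0xA7): reg=0x87
Register before byte 3: 0x87
After XOR with byte 0xEE: 0x69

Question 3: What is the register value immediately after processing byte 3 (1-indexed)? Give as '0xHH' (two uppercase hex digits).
Answer: 0x18

Derivation:
After byte 1 (0xD5): reg=0x25
After byte 2 (0xA7): reg=0x87
After byte 3 (0xEE): reg=0x18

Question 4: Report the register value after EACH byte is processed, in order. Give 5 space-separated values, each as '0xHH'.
0x25 0x87 0x18 0xE2 0x0E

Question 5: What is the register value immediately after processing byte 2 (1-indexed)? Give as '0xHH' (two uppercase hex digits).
After byte 1 (0xD5): reg=0x25
After byte 2 (0xA7): reg=0x87

Answer: 0x87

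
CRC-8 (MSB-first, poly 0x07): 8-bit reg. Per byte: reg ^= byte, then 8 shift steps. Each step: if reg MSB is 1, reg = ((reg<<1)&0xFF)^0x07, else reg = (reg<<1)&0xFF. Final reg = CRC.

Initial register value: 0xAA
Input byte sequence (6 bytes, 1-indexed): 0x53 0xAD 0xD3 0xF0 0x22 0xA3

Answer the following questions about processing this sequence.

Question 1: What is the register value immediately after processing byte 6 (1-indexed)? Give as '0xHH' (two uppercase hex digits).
Answer: 0x21

Derivation:
After byte 1 (0x53): reg=0xE1
After byte 2 (0xAD): reg=0xE3
After byte 3 (0xD3): reg=0x90
After byte 4 (0xF0): reg=0x27
After byte 5 (0x22): reg=0x1B
After byte 6 (0xA3): reg=0x21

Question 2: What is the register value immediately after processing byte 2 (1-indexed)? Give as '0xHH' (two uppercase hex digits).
After byte 1 (0x53): reg=0xE1
After byte 2 (0xAD): reg=0xE3

Answer: 0xE3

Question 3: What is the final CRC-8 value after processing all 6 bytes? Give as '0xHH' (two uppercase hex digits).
Answer: 0x21

Derivation:
After byte 1 (0x53): reg=0xE1
After byte 2 (0xAD): reg=0xE3
After byte 3 (0xD3): reg=0x90
After byte 4 (0xF0): reg=0x27
After byte 5 (0x22): reg=0x1B
After byte 6 (0xA3): reg=0x21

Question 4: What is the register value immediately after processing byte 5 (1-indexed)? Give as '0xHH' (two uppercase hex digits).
Answer: 0x1B

Derivation:
After byte 1 (0x53): reg=0xE1
After byte 2 (0xAD): reg=0xE3
After byte 3 (0xD3): reg=0x90
After byte 4 (0xF0): reg=0x27
After byte 5 (0x22): reg=0x1B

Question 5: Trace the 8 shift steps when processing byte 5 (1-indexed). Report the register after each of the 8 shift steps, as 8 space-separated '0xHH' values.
After byte 1 (0x53): reg=0xE1
After byte 2 (0xAD): reg=0xE3
After byte 3 (0xD3): reg=0x90
After byte 4 (0xF0): reg=0x27
Register before byte 5: 0x27
After XOR with byte 0x22: 0x05

Answer: 0x0A 0x14 0x28 0x50 0xA0 0x47 0x8E 0x1B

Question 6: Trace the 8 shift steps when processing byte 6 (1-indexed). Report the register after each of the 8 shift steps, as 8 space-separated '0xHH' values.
After byte 1 (0x53): reg=0xE1
After byte 2 (0xAD): reg=0xE3
After byte 3 (0xD3): reg=0x90
After byte 4 (0xF0): reg=0x27
After byte 5 (0x22): reg=0x1B
Register before byte 6: 0x1B
After XOR with byte 0xA3: 0xB8

Answer: 0x77 0xEE 0xDB 0xB1 0x65 0xCA 0x93 0x21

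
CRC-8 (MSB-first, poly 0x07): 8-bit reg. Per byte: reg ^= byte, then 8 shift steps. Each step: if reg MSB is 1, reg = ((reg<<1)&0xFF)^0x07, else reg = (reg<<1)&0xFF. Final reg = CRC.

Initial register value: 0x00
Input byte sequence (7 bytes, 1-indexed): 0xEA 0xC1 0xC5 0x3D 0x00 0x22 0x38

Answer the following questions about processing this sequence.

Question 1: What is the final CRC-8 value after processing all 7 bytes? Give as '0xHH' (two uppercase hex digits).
After byte 1 (0xEA): reg=0x98
After byte 2 (0xC1): reg=0x88
After byte 3 (0xC5): reg=0xE4
After byte 4 (0x3D): reg=0x01
After byte 5 (0x00): reg=0x07
After byte 6 (0x22): reg=0xFB
After byte 7 (0x38): reg=0x47

Answer: 0x47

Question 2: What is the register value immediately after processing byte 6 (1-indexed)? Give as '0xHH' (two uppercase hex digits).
Answer: 0xFB

Derivation:
After byte 1 (0xEA): reg=0x98
After byte 2 (0xC1): reg=0x88
After byte 3 (0xC5): reg=0xE4
After byte 4 (0x3D): reg=0x01
After byte 5 (0x00): reg=0x07
After byte 6 (0x22): reg=0xFB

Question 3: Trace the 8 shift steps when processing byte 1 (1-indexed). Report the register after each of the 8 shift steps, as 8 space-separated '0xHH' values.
Register before byte 1: 0x00
After XOR with byte 0xEA: 0xEA

Answer: 0xD3 0xA1 0x45 0x8A 0x13 0x26 0x4C 0x98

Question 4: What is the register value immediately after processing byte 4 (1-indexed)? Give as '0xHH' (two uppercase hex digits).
Answer: 0x01

Derivation:
After byte 1 (0xEA): reg=0x98
After byte 2 (0xC1): reg=0x88
After byte 3 (0xC5): reg=0xE4
After byte 4 (0x3D): reg=0x01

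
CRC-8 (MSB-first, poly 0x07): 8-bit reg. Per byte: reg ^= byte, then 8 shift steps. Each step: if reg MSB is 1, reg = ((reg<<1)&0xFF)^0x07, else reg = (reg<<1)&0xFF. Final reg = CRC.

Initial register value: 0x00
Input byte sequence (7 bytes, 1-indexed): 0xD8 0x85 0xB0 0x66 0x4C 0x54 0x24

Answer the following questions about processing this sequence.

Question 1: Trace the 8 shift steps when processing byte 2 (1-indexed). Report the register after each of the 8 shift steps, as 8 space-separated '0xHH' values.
After byte 1 (0xD8): reg=0x06
Register before byte 2: 0x06
After XOR with byte 0x85: 0x83

Answer: 0x01 0x02 0x04 0x08 0x10 0x20 0x40 0x80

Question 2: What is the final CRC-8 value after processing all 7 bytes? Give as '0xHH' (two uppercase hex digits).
Answer: 0xAF

Derivation:
After byte 1 (0xD8): reg=0x06
After byte 2 (0x85): reg=0x80
After byte 3 (0xB0): reg=0x90
After byte 4 (0x66): reg=0xCC
After byte 5 (0x4C): reg=0x89
After byte 6 (0x54): reg=0x1D
After byte 7 (0x24): reg=0xAF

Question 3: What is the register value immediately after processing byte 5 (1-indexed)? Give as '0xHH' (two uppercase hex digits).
Answer: 0x89

Derivation:
After byte 1 (0xD8): reg=0x06
After byte 2 (0x85): reg=0x80
After byte 3 (0xB0): reg=0x90
After byte 4 (0x66): reg=0xCC
After byte 5 (0x4C): reg=0x89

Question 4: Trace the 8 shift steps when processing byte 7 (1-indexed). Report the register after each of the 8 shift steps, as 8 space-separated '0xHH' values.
After byte 1 (0xD8): reg=0x06
After byte 2 (0x85): reg=0x80
After byte 3 (0xB0): reg=0x90
After byte 4 (0x66): reg=0xCC
After byte 5 (0x4C): reg=0x89
After byte 6 (0x54): reg=0x1D
Register before byte 7: 0x1D
After XOR with byte 0x24: 0x39

Answer: 0x72 0xE4 0xCF 0x99 0x35 0x6A 0xD4 0xAF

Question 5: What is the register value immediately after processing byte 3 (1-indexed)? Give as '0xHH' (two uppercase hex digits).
After byte 1 (0xD8): reg=0x06
After byte 2 (0x85): reg=0x80
After byte 3 (0xB0): reg=0x90

Answer: 0x90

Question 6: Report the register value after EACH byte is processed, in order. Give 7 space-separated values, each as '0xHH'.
0x06 0x80 0x90 0xCC 0x89 0x1D 0xAF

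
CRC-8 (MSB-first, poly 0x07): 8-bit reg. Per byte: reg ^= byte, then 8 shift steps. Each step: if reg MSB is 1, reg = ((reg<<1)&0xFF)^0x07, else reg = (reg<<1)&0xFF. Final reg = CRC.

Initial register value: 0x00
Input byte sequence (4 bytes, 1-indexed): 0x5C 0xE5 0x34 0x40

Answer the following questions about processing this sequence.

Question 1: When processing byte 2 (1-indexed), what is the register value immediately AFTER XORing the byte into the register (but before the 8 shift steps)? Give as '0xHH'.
Register before byte 2: 0x93
Byte 2: 0xE5
0x93 XOR 0xE5 = 0x76

Answer: 0x76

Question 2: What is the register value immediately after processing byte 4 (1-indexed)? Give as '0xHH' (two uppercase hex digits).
After byte 1 (0x5C): reg=0x93
After byte 2 (0xE5): reg=0x45
After byte 3 (0x34): reg=0x50
After byte 4 (0x40): reg=0x70

Answer: 0x70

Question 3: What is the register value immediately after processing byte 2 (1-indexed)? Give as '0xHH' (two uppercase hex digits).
After byte 1 (0x5C): reg=0x93
After byte 2 (0xE5): reg=0x45

Answer: 0x45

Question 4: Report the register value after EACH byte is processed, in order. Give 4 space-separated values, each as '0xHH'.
0x93 0x45 0x50 0x70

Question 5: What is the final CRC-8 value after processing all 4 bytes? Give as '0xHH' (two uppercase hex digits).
Answer: 0x70

Derivation:
After byte 1 (0x5C): reg=0x93
After byte 2 (0xE5): reg=0x45
After byte 3 (0x34): reg=0x50
After byte 4 (0x40): reg=0x70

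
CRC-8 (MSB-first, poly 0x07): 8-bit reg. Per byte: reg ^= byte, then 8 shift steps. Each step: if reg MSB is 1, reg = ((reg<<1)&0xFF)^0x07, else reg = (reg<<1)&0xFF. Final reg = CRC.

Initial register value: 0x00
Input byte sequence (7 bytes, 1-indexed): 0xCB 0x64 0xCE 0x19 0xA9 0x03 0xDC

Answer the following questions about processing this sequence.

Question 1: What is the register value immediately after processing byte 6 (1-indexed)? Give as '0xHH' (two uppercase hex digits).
After byte 1 (0xCB): reg=0x7F
After byte 2 (0x64): reg=0x41
After byte 3 (0xCE): reg=0xA4
After byte 4 (0x19): reg=0x3A
After byte 5 (0xA9): reg=0xF0
After byte 6 (0x03): reg=0xD7

Answer: 0xD7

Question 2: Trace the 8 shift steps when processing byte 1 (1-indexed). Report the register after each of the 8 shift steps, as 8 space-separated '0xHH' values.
Register before byte 1: 0x00
After XOR with byte 0xCB: 0xCB

Answer: 0x91 0x25 0x4A 0x94 0x2F 0x5E 0xBC 0x7F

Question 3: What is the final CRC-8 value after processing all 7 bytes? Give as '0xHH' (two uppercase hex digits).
After byte 1 (0xCB): reg=0x7F
After byte 2 (0x64): reg=0x41
After byte 3 (0xCE): reg=0xA4
After byte 4 (0x19): reg=0x3A
After byte 5 (0xA9): reg=0xF0
After byte 6 (0x03): reg=0xD7
After byte 7 (0xDC): reg=0x31

Answer: 0x31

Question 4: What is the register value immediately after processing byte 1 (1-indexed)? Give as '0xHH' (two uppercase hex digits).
Answer: 0x7F

Derivation:
After byte 1 (0xCB): reg=0x7F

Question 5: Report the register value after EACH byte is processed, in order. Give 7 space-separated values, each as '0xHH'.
0x7F 0x41 0xA4 0x3A 0xF0 0xD7 0x31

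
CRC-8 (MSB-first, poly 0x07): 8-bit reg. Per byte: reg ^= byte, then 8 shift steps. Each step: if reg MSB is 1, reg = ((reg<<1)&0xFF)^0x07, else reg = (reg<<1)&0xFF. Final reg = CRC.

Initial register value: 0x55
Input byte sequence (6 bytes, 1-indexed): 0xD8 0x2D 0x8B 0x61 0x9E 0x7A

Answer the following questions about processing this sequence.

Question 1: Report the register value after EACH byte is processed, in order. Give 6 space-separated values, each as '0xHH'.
0xAA 0x9C 0x65 0x1C 0x87 0xFD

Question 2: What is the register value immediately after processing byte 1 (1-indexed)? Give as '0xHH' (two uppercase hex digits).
After byte 1 (0xD8): reg=0xAA

Answer: 0xAA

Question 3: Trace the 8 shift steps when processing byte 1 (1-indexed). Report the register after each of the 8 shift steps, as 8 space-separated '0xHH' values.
Answer: 0x1D 0x3A 0x74 0xE8 0xD7 0xA9 0x55 0xAA

Derivation:
Register before byte 1: 0x55
After XOR with byte 0xD8: 0x8D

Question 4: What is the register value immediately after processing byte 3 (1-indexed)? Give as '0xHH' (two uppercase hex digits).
Answer: 0x65

Derivation:
After byte 1 (0xD8): reg=0xAA
After byte 2 (0x2D): reg=0x9C
After byte 3 (0x8B): reg=0x65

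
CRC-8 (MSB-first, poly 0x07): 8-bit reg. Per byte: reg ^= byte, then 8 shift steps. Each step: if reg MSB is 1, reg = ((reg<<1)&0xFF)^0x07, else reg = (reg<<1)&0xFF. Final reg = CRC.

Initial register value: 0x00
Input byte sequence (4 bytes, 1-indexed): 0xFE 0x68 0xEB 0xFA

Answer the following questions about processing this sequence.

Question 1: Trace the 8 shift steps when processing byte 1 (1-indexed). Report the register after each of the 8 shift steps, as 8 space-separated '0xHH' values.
Register before byte 1: 0x00
After XOR with byte 0xFE: 0xFE

Answer: 0xFB 0xF1 0xE5 0xCD 0x9D 0x3D 0x7A 0xF4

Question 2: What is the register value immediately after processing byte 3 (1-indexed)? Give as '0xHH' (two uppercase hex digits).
After byte 1 (0xFE): reg=0xF4
After byte 2 (0x68): reg=0xDD
After byte 3 (0xEB): reg=0x82

Answer: 0x82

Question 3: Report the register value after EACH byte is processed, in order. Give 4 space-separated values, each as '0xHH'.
0xF4 0xDD 0x82 0x6F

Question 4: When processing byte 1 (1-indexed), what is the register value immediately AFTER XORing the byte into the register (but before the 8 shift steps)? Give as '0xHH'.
Register before byte 1: 0x00
Byte 1: 0xFE
0x00 XOR 0xFE = 0xFE

Answer: 0xFE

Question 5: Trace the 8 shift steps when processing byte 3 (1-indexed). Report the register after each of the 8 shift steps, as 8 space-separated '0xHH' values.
After byte 1 (0xFE): reg=0xF4
After byte 2 (0x68): reg=0xDD
Register before byte 3: 0xDD
After XOR with byte 0xEB: 0x36

Answer: 0x6C 0xD8 0xB7 0x69 0xD2 0xA3 0x41 0x82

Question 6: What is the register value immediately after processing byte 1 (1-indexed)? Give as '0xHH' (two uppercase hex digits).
After byte 1 (0xFE): reg=0xF4

Answer: 0xF4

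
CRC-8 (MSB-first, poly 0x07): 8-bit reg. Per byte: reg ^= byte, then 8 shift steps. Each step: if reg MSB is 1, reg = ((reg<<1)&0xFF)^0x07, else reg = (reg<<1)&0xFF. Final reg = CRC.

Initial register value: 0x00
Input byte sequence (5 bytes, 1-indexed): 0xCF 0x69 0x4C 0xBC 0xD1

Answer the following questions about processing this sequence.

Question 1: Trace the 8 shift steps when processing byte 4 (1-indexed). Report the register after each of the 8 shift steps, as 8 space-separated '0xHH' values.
After byte 1 (0xCF): reg=0x63
After byte 2 (0x69): reg=0x36
After byte 3 (0x4C): reg=0x61
Register before byte 4: 0x61
After XOR with byte 0xBC: 0xDD

Answer: 0xBD 0x7D 0xFA 0xF3 0xE1 0xC5 0x8D 0x1D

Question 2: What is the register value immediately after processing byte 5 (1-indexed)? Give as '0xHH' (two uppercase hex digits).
Answer: 0x6A

Derivation:
After byte 1 (0xCF): reg=0x63
After byte 2 (0x69): reg=0x36
After byte 3 (0x4C): reg=0x61
After byte 4 (0xBC): reg=0x1D
After byte 5 (0xD1): reg=0x6A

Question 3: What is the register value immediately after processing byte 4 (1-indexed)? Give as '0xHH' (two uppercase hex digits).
After byte 1 (0xCF): reg=0x63
After byte 2 (0x69): reg=0x36
After byte 3 (0x4C): reg=0x61
After byte 4 (0xBC): reg=0x1D

Answer: 0x1D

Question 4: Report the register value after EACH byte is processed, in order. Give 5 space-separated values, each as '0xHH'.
0x63 0x36 0x61 0x1D 0x6A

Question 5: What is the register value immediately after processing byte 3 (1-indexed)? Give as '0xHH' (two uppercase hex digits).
Answer: 0x61

Derivation:
After byte 1 (0xCF): reg=0x63
After byte 2 (0x69): reg=0x36
After byte 3 (0x4C): reg=0x61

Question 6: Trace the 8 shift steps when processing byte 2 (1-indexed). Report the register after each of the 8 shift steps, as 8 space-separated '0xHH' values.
Answer: 0x14 0x28 0x50 0xA0 0x47 0x8E 0x1B 0x36

Derivation:
After byte 1 (0xCF): reg=0x63
Register before byte 2: 0x63
After XOR with byte 0x69: 0x0A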